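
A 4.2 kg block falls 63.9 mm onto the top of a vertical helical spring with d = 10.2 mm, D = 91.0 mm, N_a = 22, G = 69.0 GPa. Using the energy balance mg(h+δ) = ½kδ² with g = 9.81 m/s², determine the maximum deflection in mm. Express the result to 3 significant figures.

k = Gd⁴/(8D³N_a) = (69.0×10³)(10.2⁴)/(8·91.0³·22) = 5.6314 N/mm
W = mg = 4.2 × 9.81 = 41.202 N
½kδ² − Wδ − Wh = 0 → δ = (W + √(W² + 2kWh))/k
δ = (41.202 + √(1697.6 + 29652.6))/5.6314 = (41.202 + 177.06)/5.6314 = 38.758 mm

38.8 mm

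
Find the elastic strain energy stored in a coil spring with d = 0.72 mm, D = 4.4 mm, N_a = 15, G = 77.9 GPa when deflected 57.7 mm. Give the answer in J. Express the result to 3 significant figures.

k = Gd⁴/(8D³N_a) = (77.9×10³)(0.72⁴)/(8·4.4³·15) = 2.048 N/mm
U = ½kδ² = 0.5 × 2.048 × 57.7² = 3409.2 N·mm = 3.4092 J

3.41 J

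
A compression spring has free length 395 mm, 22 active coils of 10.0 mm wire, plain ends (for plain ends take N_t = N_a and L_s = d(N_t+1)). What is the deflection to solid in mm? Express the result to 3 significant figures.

165 mm

N_t = 22; L_s = 10.0·23 = 230 mm
δ_solid = L₀ − L_s = 395 − 230 = 165 mm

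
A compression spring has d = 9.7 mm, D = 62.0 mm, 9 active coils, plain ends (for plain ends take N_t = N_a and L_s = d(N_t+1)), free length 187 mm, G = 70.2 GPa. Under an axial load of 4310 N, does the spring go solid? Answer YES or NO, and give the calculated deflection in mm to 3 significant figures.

YES, δ = 119 mm

k = Gd⁴/(8D³N_a) = (70.2×10³)(9.7⁴)/(8·62.0³·9) = 36.217 N/mm
N_t = 9; L_s = 9.7·10 = 97 mm; δ_solid = L₀ − L_s = 187 − 97 = 90 mm
δ = F/k = 4310/36.217 = 119 mm
δ ≥ δ_solid → spring goes solid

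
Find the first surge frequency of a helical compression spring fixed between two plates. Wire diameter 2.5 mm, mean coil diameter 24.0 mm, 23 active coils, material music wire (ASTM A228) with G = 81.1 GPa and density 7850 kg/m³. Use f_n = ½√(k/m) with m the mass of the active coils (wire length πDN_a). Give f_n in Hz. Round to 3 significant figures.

68.3 Hz

k = Gd⁴/(8D³N_a) = (81.1×10³)(2.5⁴)/(8·24.0³·23) = 1.2455 N/mm = 1245.5 N/m
Wire length L = πDN_a = π·24.0·23 = 1734.2 mm
m = ρ·(πd²/4)·L = 7850 × 4.9087×10⁻⁶ m² × 1.7342 m = 0.066823 kg
f_n = ½√(k/m) = 0.5·√(1245.5/0.066823) = 0.5·√(18638) = 68.261 Hz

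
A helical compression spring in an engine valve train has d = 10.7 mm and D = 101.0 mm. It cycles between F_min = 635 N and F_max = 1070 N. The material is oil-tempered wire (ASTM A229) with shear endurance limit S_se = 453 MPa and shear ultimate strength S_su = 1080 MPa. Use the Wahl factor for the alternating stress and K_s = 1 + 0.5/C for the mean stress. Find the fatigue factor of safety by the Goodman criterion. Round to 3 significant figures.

3.44

C = D/d = 101.0/10.7 = 9.4393; K_W = (4C−1)/(4C−4)+0.615/C = 1.1540; K_s = 1+0.5/C = 1.0530
F_a = (F_max−F_min)/2 = 217.5 N; F_m = (F_max+F_min)/2 = 852.5 N
τ_a = K_W·8F_aD/(πd³) = 1.1540 × 45.664 = 52.697 MPa
τ_m = K_s·8F_mD/(πd³) = 1.0530 × 178.98 = 188.46 MPa
Goodman: 1/n_f = τ_a/S_se + τ_m/S_su = 52.697/453 + 188.46/1080 = 0.11633 + 0.17450 = 0.29083
n_f = 1/0.29083 = 3.438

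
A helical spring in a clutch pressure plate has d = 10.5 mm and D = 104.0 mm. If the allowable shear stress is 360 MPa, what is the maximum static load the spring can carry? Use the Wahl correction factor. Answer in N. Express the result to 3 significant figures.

1370 N

C = D/d = 104.0/10.5 = 9.9048
K_W = (4C−1)/(4C−4) + 0.615/C = 38.619/35.619 + 0.0621 = 1.1463
τ_max = K·8FD/(πd³) → F_max = τ_allow·πd³/(8DK)
F_max = 360·π·10.5³/(8·104.0·1.1463) = 1.3092e+06/953.73 = 1372.8 N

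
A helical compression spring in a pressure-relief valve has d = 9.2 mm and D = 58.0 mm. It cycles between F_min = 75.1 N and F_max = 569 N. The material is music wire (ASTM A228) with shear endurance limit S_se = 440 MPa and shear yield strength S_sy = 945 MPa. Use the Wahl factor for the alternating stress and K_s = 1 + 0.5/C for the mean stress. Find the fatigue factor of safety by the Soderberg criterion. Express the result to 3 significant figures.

C = D/d = 58.0/9.2 = 6.3043; K_W = (4C−1)/(4C−4)+0.615/C = 1.2389; K_s = 1+0.5/C = 1.0793
F_a = (F_max−F_min)/2 = 246.95 N; F_m = (F_max+F_min)/2 = 322.05 N
τ_a = K_W·8F_aD/(πd³) = 1.2389 × 46.84 = 58.032 MPa
τ_m = K_s·8F_mD/(πd³) = 1.0793 × 61.084 = 65.929 MPa
Soderberg: 1/n_f = τ_a/S_se + τ_m/S_sy = 58.032/440 + 65.929/945 = 0.13189 + 0.06977 = 0.20166
n_f = 1/0.20166 = 4.959

4.96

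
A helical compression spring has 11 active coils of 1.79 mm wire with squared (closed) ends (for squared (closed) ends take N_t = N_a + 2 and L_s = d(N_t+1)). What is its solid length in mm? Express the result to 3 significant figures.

25.1 mm

squared (closed) ends: N_t = N_a + 2 = 11 + 2 = 13
L_s = d·(N_t+1) = 1.79 × 14 = 25.06 mm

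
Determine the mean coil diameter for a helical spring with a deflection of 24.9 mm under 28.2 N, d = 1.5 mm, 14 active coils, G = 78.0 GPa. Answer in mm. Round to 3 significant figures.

Required rate k = F/δ = 28.2/24.9 = 1.1325 N/mm
D = (Gd⁴/(8N_a·k))^(1/3) = (78.0×10³·1.5⁴/(8·14·1.1325))^(1/3)
  = (3113.09)^(1/3) = 14.6015 mm

14.6 mm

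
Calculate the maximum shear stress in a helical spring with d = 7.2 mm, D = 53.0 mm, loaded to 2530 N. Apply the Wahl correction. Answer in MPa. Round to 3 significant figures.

Spring index C = D/d = 53.0/7.2 = 7.3611
K_W = (4C−1)/(4C−4) + 0.615/C = 28.444/25.444 + 0.0835 = 1.2015
τ₀ = 8FD/(πd³) = 8·2530·53.0/(π·7.2³) = 1.07272e+06/1172.6 = 914.83 MPa
τ_max = K·τ₀ = 1.2015 × 914.83 = 1099.1 MPa

1100 MPa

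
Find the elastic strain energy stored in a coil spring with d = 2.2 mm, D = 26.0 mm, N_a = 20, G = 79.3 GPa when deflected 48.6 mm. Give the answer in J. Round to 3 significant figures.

k = Gd⁴/(8D³N_a) = (79.3×10³)(2.2⁴)/(8·26.0³·20) = 0.66058 N/mm
U = ½kδ² = 0.5 × 0.66058 × 48.6² = 780.13 N·mm = 0.78013 J

0.780 J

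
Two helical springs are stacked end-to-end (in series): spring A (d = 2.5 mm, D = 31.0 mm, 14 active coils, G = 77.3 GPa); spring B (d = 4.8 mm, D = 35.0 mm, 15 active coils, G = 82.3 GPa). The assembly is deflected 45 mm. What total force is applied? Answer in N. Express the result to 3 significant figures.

36.8 N

k_A = Gd⁴/(8D³N_a) = (77.3×10³)(2.5⁴)/(8·31.0³·14) = 0.90497 N/mm
k_B = Gd⁴/(8D³N_a) = (82.3×10³)(4.8⁴)/(8·35.0³·15) = 8.4914 N/mm
Series: 1/k_eq = 1/0.90497 + 1/8.4914 = 1.2228; k_eq = 0.81782 N/mm
F = k_eq·δ = 0.81782·45 = 36.802 N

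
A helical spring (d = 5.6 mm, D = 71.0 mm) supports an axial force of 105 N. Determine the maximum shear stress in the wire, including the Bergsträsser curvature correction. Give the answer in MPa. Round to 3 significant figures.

Spring index C = D/d = 71.0/5.6 = 12.6786
K_B = (4C+2)/(4C−3) = 52.714/47.714 = 1.1048
τ₀ = 8FD/(πd³) = 8·105·71.0/(π·5.6³) = 59640/551.71 = 108.1 MPa
τ_max = K·τ₀ = 1.1048 × 108.1 = 119.43 MPa

119 MPa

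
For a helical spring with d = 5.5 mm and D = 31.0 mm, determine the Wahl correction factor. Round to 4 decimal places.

1.2709

C = D/d = 31.0/5.5 = 5.6364
K_W = (4C−1)/(4C−4) + 0.615/C = 21.545/18.545 + 0.1091 = 1.2709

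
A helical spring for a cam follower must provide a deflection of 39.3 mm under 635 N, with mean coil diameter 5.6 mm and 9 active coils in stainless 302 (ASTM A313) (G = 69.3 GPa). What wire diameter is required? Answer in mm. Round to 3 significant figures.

1.31 mm

Required rate k = F/δ = 635/39.3 = 16.158 N/mm
d = (8D³N_a·k / G)^(1/4) = (8·5.6³·9·16.158 / (69.3×10³))^0.25
  = (2.9481)^0.25 = 1.3103 mm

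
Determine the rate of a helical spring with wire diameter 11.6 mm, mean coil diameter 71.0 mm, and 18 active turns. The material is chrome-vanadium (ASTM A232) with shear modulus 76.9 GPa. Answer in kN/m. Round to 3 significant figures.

27.0 kN/m

k = Gd⁴/(8D³N_a) = (76.9×10³ × 11.6⁴) / (8 × 71.0³ × 18)
  = 1.39238e+09 / 5.15392e+07 = 27.016 N/mm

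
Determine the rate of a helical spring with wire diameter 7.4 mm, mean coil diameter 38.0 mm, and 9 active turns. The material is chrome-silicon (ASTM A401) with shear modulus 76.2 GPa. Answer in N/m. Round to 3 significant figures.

57800 N/m

k = Gd⁴/(8D³N_a) = (76.2×10³ × 7.4⁴) / (8 × 38.0³ × 9)
  = 2.28498e+08 / 3.95078e+06 = 57.836 N/mm = 57836 N/m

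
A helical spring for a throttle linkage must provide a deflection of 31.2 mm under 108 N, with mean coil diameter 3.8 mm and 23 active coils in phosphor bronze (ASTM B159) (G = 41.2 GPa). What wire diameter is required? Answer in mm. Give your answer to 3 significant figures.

0.960 mm

Required rate k = F/δ = 108/31.2 = 3.4615 N/mm
d = (8D³N_a·k / G)^(1/4) = (8·3.8³·23·3.4615 / (41.2×10³))^0.25
  = (0.84828)^0.25 = 0.9597 mm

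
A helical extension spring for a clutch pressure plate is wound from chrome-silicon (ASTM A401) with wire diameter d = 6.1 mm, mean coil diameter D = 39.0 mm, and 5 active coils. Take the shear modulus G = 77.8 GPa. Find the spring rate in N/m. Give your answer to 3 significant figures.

k = Gd⁴/(8D³N_a) = (77.8×10³ × 6.1⁴) / (8 × 39.0³ × 5)
  = 1.07721e+08 / 2.37276e+06 = 45.399 N/mm = 45399 N/m

45400 N/m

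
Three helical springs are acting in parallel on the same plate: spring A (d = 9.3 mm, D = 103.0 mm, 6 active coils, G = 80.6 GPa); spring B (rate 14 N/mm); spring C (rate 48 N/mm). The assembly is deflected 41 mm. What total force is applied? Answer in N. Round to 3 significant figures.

k_A = Gd⁴/(8D³N_a) = (80.6×10³)(9.3⁴)/(8·103.0³·6) = 11.495 N/mm
Parallel: k_eq = 11.495 + 14 + 48 = 73.495 N/mm
F = k_eq·δ = 73.495·41 = 3013.3 N

3010 N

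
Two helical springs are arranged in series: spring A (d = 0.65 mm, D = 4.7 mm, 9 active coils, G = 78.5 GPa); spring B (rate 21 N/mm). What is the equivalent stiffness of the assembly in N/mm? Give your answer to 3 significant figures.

k_A = Gd⁴/(8D³N_a) = (78.5×10³)(0.65⁴)/(8·4.7³·9) = 1.8745 N/mm
Series: 1/k_eq = 1/1.8745 + 1/21 = 0.58108; k_eq = 1.7209 N/mm

1.72 N/mm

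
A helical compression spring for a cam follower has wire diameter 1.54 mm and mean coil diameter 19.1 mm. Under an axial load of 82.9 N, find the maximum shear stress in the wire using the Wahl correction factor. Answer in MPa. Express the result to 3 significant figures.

1230 MPa

Spring index C = D/d = 19.1/1.54 = 12.4026
K_W = (4C−1)/(4C−4) + 0.615/C = 48.610/45.610 + 0.0496 = 1.1154
τ₀ = 8FD/(πd³) = 8·82.9·19.1/(π·1.54³) = 12667.1/11.474 = 1104 MPa
τ_max = K·τ₀ = 1.1154 × 1104 = 1231.3 MPa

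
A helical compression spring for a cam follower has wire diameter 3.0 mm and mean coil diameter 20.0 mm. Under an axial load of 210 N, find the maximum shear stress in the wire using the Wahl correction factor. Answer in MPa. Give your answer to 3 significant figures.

485 MPa

Spring index C = D/d = 20.0/3.0 = 6.6667
K_W = (4C−1)/(4C−4) + 0.615/C = 25.667/22.667 + 0.0922 = 1.2246
τ₀ = 8FD/(πd³) = 8·210·20.0/(π·3.0³) = 33600/84.823 = 396.12 MPa
τ_max = K·τ₀ = 1.2246 × 396.12 = 485.09 MPa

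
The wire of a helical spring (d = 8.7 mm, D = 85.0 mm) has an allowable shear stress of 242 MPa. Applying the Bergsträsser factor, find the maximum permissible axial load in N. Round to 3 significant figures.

C = D/d = 85.0/8.7 = 9.7701
K_B = (4C+2)/(4C−3) = 41.080/36.080 = 1.1386
τ_max = K·8FD/(πd³) → F_max = τ_allow·πd³/(8DK)
F_max = 242·π·8.7³/(8·85.0·1.1386) = 5.0064e+05/774.23 = 646.62 N

647 N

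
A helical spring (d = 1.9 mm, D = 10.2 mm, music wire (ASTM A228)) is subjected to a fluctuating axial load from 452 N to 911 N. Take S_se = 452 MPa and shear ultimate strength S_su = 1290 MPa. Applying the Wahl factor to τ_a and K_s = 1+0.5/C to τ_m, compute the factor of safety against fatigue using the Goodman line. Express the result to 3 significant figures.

0.215

C = D/d = 10.2/1.9 = 5.3684; K_W = (4C−1)/(4C−4)+0.615/C = 1.2862; K_s = 1+0.5/C = 1.0931
F_a = (F_max−F_min)/2 = 229.5 N; F_m = (F_max+F_min)/2 = 681.5 N
τ_a = K_W·8F_aD/(πd³) = 1.2862 × 869.08 = 1117.9 MPa
τ_m = K_s·8F_mD/(πd³) = 1.0931 × 2580.7 = 2821.1 MPa
Goodman: 1/n_f = τ_a/S_se + τ_m/S_su = 1117.9/452 + 2821.1/1290 = 2.47313 + 2.18691 = 4.66
n_f = 1/4.66 = 0.2146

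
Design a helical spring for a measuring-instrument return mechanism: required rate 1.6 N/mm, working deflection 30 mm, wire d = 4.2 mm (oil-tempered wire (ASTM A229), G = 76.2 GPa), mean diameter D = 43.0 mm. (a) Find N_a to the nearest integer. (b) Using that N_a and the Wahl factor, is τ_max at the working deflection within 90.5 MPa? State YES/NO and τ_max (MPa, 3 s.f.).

(a) 23 coils; (b) YES, τ_max = 82.0 MPa

N_a = Gd⁴/(8D³k) = (76.2×10³)(4.2⁴)/(8·43.0³·1.6) = 23.3 → N_a = 23
Actual rate k = Gd⁴/(8D³·23) = 1.6208 N/mm
Working load F = kδ = 1.6208·30 = 48.624 N
C = 43.0/4.2 = 10.2381; K_W = (4C−1)/(4C−4)+0.615/C = 1.1413
τ_max = K_W·8FD/(πd³) = 1.1413·71.864 = 82.015 MPa
τ_max ≤ 90.5 MPa → acceptable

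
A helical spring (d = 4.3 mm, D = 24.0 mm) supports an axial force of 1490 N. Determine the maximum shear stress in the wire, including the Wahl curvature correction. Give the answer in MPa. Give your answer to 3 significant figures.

1460 MPa

Spring index C = D/d = 24.0/4.3 = 5.5814
K_W = (4C−1)/(4C−4) + 0.615/C = 21.326/18.326 + 0.1102 = 1.2739
τ₀ = 8FD/(πd³) = 8·1490·24.0/(π·4.3³) = 286080/249.78 = 1145.3 MPa
τ_max = K·τ₀ = 1.2739 × 1145.3 = 1459 MPa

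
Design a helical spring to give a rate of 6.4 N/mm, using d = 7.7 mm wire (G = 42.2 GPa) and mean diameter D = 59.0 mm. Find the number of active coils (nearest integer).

14

N_a = Gd⁴/(8D³k) = (42.2×10³ × 7.7⁴)/(8 × 59.0³ × 6.4)
    = 1.48346e+08 / 1.05154e+07 = 14.11 → 14 coils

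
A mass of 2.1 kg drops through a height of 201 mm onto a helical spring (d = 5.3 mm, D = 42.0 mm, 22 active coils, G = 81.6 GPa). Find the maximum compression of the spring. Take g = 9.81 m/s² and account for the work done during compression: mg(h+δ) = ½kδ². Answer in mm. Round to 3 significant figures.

45.3 mm

k = Gd⁴/(8D³N_a) = (81.6×10³)(5.3⁴)/(8·42.0³·22) = 4.9378 N/mm
W = mg = 2.1 × 9.81 = 20.601 N
½kδ² − Wδ − Wh = 0 → δ = (W + √(W² + 2kWh))/k
δ = (20.601 + √(424.4 + 40892.9))/4.9378 = (20.601 + 203.27)/4.9378 = 45.338 mm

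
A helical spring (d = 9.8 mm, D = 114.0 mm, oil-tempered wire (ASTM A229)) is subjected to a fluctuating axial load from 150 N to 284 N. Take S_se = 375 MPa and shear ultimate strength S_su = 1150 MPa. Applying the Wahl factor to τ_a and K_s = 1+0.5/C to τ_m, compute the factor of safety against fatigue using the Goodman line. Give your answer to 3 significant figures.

8.16

C = D/d = 114.0/9.8 = 11.6327; K_W = (4C−1)/(4C−4)+0.615/C = 1.1234; K_s = 1+0.5/C = 1.0430
F_a = (F_max−F_min)/2 = 67 N; F_m = (F_max+F_min)/2 = 217 N
τ_a = K_W·8F_aD/(πd³) = 1.1234 × 20.665 = 23.216 MPa
τ_m = K_s·8F_mD/(πd³) = 1.0430 × 66.931 = 69.808 MPa
Goodman: 1/n_f = τ_a/S_se + τ_m/S_su = 23.216/375 + 69.808/1150 = 0.06191 + 0.06070 = 0.12261
n_f = 1/0.12261 = 8.156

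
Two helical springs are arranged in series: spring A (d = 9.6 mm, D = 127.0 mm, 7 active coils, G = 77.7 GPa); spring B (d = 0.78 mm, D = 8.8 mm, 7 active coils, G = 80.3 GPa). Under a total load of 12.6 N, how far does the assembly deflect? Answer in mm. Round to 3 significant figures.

k_A = Gd⁴/(8D³N_a) = (77.7×10³)(9.6⁴)/(8·127.0³·7) = 5.7532 N/mm
k_B = Gd⁴/(8D³N_a) = (80.3×10³)(0.78⁴)/(8·8.8³·7) = 0.77886 N/mm
Series: 1/k_eq = 1/5.7532 + 1/0.77886 = 1.4577; k_eq = 0.68599 N/mm
δ = F/k_eq = 12.6/0.68599 = 18.368 mm

18.4 mm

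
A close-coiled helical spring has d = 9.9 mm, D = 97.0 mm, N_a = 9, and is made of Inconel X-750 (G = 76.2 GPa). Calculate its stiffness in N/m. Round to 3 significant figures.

k = Gd⁴/(8D³N_a) = (76.2×10³ × 9.9⁴) / (8 × 97.0³ × 9)
  = 7.31974e+08 / 6.57125e+07 = 11.139 N/mm = 11139 N/m

11100 N/m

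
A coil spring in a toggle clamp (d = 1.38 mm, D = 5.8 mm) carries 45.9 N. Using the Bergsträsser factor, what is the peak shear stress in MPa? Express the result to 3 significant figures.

Spring index C = D/d = 5.8/1.38 = 4.2029
K_B = (4C+2)/(4C−3) = 18.812/13.812 = 1.3620
τ₀ = 8FD/(πd³) = 8·45.9·5.8/(π·1.38³) = 2129.76/8.2563 = 257.95 MPa
τ_max = K·τ₀ = 1.3620 × 257.95 = 351.34 MPa

351 MPa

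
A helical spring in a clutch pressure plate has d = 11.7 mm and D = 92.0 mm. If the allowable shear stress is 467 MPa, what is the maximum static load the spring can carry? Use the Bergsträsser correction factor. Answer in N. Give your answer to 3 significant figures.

C = D/d = 92.0/11.7 = 7.8632
K_B = (4C+2)/(4C−3) = 33.453/28.453 = 1.1757
τ_max = K·8FD/(πd³) → F_max = τ_allow·πd³/(8DK)
F_max = 467·π·11.7³/(8·92.0·1.1757) = 2.3498e+06/865.34 = 2715.4 N

2720 N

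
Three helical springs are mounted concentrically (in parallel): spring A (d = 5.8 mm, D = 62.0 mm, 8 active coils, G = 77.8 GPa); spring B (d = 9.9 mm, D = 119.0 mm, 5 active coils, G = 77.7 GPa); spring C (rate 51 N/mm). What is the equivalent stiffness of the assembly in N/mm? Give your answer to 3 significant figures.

k_A = Gd⁴/(8D³N_a) = (77.8×10³)(5.8⁴)/(8·62.0³·8) = 5.7721 N/mm
k_B = Gd⁴/(8D³N_a) = (77.7×10³)(9.9⁴)/(8·119.0³·5) = 11.073 N/mm
Parallel: k_eq = 5.7721 + 11.073 + 51 = 67.845 N/mm

67.8 N/mm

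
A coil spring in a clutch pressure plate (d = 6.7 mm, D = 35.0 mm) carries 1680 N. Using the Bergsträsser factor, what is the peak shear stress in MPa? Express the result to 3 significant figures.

Spring index C = D/d = 35.0/6.7 = 5.2239
K_B = (4C+2)/(4C−3) = 22.896/17.896 = 1.2794
τ₀ = 8FD/(πd³) = 8·1680·35.0/(π·6.7³) = 470400/944.87 = 497.84 MPa
τ_max = K·τ₀ = 1.2794 × 497.84 = 636.94 MPa

637 MPa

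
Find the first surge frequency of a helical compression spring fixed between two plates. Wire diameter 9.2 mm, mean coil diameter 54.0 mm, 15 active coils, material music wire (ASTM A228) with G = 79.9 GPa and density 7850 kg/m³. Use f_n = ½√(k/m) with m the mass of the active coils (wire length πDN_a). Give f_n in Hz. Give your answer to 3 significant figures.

75.5 Hz

k = Gd⁴/(8D³N_a) = (79.9×10³)(9.2⁴)/(8·54.0³·15) = 30.293 N/mm = 30293 N/m
Wire length L = πDN_a = π·54.0·15 = 2544.7 mm
m = ρ·(πd²/4)·L = 7850 × 66.476×10⁻⁶ m² × 2.5447 m = 1.3279 kg
f_n = ½√(k/m) = 0.5·√(30293/1.3279) = 0.5·√(22812) = 75.518 Hz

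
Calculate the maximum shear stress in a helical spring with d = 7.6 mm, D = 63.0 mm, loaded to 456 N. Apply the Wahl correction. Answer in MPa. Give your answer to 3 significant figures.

196 MPa

Spring index C = D/d = 63.0/7.6 = 8.2895
K_W = (4C−1)/(4C−4) + 0.615/C = 32.158/29.158 + 0.0742 = 1.1771
τ₀ = 8FD/(πd³) = 8·456·63.0/(π·7.6³) = 229824/1379.1 = 166.65 MPa
τ_max = K·τ₀ = 1.1771 × 166.65 = 196.16 MPa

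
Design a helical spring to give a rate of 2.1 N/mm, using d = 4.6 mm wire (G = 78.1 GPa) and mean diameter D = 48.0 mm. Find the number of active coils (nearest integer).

19

N_a = Gd⁴/(8D³k) = (78.1×10³ × 4.6⁴)/(8 × 48.0³ × 2.1)
    = 3.49689e+07 / 1.85795e+06 = 18.82 → 19 coils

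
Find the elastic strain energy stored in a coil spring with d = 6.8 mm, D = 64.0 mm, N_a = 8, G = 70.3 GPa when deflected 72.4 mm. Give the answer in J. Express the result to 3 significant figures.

23.5 J

k = Gd⁴/(8D³N_a) = (70.3×10³)(6.8⁴)/(8·64.0³·8) = 8.9592 N/mm
U = ½kδ² = 0.5 × 8.9592 × 72.4² = 23481 N·mm = 23.481 J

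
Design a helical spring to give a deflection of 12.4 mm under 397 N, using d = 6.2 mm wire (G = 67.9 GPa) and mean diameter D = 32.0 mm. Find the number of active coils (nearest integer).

Required rate k = F/δ = 397/12.4 = 32.016 N/mm
N_a = Gd⁴/(8D³k) = (67.9×10³ × 6.2⁴)/(8 × 32.0³ × 32.016)
    = 1.00331e+08 / 8.39284e+06 = 11.95 → 12 coils

12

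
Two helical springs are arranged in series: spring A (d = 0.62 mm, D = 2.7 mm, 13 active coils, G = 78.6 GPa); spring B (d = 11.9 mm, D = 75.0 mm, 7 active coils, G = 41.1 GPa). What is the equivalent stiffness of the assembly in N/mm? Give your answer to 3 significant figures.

k_A = Gd⁴/(8D³N_a) = (78.6×10³)(0.62⁴)/(8·2.7³·13) = 5.6737 N/mm
k_B = Gd⁴/(8D³N_a) = (41.1×10³)(11.9⁴)/(8·75.0³·7) = 34.887 N/mm
Series: 1/k_eq = 1/5.6737 + 1/34.887 = 0.20492; k_eq = 4.88 N/mm

4.88 N/mm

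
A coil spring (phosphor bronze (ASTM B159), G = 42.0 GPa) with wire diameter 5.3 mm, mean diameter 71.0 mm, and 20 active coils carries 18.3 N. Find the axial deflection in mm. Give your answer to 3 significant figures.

k = Gd⁴/(8D³N_a) = (42.0×10³)(5.3⁴)/(8·71.0³·20) = 0.57871 N/mm
δ = F/k = 18.3 / 0.57871 = 31.622 mm

31.6 mm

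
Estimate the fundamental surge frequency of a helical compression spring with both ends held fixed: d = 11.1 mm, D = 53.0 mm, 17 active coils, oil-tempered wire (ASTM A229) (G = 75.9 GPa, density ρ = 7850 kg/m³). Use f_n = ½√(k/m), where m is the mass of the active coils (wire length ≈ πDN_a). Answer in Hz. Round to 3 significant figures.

k = Gd⁴/(8D³N_a) = (75.9×10³)(11.1⁴)/(8·53.0³·17) = 56.907 N/mm = 56907 N/m
Wire length L = πDN_a = π·53.0·17 = 2830.6 mm
m = ρ·(πd²/4)·L = 7850 × 96.769×10⁻⁶ m² × 2.8306 m = 2.1502 kg
f_n = ½√(k/m) = 0.5·√(56907/2.1502) = 0.5·√(26466) = 81.342 Hz

81.3 Hz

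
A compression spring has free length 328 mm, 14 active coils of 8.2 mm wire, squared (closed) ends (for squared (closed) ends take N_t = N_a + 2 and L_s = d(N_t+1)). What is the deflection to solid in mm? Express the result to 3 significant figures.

N_t = 16; L_s = 8.2·17 = 139.4 mm
δ_solid = L₀ − L_s = 328 − 139.4 = 188.6 mm

189 mm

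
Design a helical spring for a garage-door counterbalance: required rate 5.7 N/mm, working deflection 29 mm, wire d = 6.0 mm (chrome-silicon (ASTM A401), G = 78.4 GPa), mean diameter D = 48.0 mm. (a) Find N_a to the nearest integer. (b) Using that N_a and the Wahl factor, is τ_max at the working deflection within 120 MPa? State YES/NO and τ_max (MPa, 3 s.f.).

(a) 20 coils; (b) YES, τ_max = 112 MPa

N_a = Gd⁴/(8D³k) = (78.4×10³)(6.0⁴)/(8·48.0³·5.7) = 20.15 → N_a = 20
Actual rate k = Gd⁴/(8D³·20) = 5.7422 N/mm
Working load F = kδ = 5.7422·29 = 166.52 N
C = 48.0/6.0 = 8.0000; K_W = (4C−1)/(4C−4)+0.615/C = 1.1840
τ_max = K_W·8FD/(πd³) = 1.1840·94.233 = 111.57 MPa
τ_max ≤ 120 MPa → acceptable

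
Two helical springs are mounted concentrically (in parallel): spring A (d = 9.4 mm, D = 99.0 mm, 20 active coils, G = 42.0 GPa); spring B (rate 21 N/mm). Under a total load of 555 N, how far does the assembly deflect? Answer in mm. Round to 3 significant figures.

24.0 mm

k_A = Gd⁴/(8D³N_a) = (42.0×10³)(9.4⁴)/(8·99.0³·20) = 2.1122 N/mm
Parallel: k_eq = 2.1122 + 21 = 23.112 N/mm
δ = F/k_eq = 555/23.112 = 24.013 mm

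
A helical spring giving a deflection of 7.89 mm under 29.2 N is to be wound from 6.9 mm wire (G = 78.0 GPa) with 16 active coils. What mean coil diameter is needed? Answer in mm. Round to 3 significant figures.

Required rate k = F/δ = 29.2/7.89 = 3.7009 N/mm
D = (Gd⁴/(8N_a·k))^(1/3) = (78.0×10³·6.9⁴/(8·16·3.7009))^(1/3)
  = (373229)^(1/3) = 71.9988 mm

72.0 mm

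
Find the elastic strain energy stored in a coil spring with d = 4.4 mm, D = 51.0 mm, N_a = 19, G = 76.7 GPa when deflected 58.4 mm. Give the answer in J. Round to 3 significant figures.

k = Gd⁴/(8D³N_a) = (76.7×10³)(4.4⁴)/(8·51.0³·19) = 1.4258 N/mm
U = ½kδ² = 0.5 × 1.4258 × 58.4² = 2431.4 N·mm = 2.4314 J

2.43 J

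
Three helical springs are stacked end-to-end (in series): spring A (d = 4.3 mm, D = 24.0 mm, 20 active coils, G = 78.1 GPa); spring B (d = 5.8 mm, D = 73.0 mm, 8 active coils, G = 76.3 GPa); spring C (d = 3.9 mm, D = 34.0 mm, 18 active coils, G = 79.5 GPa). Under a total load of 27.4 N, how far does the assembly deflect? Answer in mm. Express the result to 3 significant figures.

k_A = Gd⁴/(8D³N_a) = (78.1×10³)(4.3⁴)/(8·24.0³·20) = 12.072 N/mm
k_B = Gd⁴/(8D³N_a) = (76.3×10³)(5.8⁴)/(8·73.0³·8) = 3.4681 N/mm
k_C = Gd⁴/(8D³N_a) = (79.5×10³)(3.9⁴)/(8·34.0³·18) = 3.2496 N/mm
Series: 1/k_eq = 1/12.072 + 1/3.4681 + 1/3.2496 = 0.67892; k_eq = 1.4729 N/mm
δ = F/k_eq = 27.4/1.4729 = 18.602 mm

18.6 mm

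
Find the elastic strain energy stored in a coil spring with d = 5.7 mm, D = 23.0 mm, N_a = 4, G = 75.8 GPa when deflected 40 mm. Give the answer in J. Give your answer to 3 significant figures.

k = Gd⁴/(8D³N_a) = (75.8×10³)(5.7⁴)/(8·23.0³·4) = 205.51 N/mm
U = ½kδ² = 0.5 × 205.51 × 40² = 1.6441e+05 N·mm = 164.41 J

164 J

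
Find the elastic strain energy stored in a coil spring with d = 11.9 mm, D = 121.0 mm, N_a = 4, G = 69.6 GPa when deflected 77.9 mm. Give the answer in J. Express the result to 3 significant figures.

74.7 J

k = Gd⁴/(8D³N_a) = (69.6×10³)(11.9⁴)/(8·121.0³·4) = 24.62 N/mm
U = ½kδ² = 0.5 × 24.62 × 77.9² = 74703 N·mm = 74.703 J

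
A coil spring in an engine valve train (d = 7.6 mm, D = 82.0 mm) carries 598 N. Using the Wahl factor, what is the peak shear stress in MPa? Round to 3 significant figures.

322 MPa

Spring index C = D/d = 82.0/7.6 = 10.7895
K_W = (4C−1)/(4C−4) + 0.615/C = 42.158/39.158 + 0.0570 = 1.1336
τ₀ = 8FD/(πd³) = 8·598·82.0/(π·7.6³) = 392288/1379.1 = 284.46 MPa
τ_max = K·τ₀ = 1.1336 × 284.46 = 322.46 MPa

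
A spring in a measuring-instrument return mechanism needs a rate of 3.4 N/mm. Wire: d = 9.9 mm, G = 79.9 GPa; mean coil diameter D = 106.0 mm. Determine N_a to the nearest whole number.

24

N_a = Gd⁴/(8D³k) = (79.9×10³ × 9.9⁴)/(8 × 106.0³ × 3.4)
    = 7.67516e+08 / 3.23956e+07 = 23.69 → 24 coils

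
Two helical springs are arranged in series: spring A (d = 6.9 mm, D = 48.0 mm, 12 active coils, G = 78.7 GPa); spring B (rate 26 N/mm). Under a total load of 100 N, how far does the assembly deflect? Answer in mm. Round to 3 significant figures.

k_A = Gd⁴/(8D³N_a) = (78.7×10³)(6.9⁴)/(8·48.0³·12) = 16.803 N/mm
Series: 1/k_eq = 1/16.803 + 1/26 = 0.097976; k_eq = 10.207 N/mm
δ = F/k_eq = 100/10.207 = 9.7976 mm

9.80 mm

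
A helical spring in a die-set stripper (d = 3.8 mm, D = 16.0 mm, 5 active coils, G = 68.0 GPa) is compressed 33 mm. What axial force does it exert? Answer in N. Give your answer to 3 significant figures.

k = Gd⁴/(8D³N_a) = (68.0×10³)(3.8⁴)/(8·16.0³·5) = 86.541 N/mm
F = k·δ = 86.541 × 33 = 2855.9 N

2860 N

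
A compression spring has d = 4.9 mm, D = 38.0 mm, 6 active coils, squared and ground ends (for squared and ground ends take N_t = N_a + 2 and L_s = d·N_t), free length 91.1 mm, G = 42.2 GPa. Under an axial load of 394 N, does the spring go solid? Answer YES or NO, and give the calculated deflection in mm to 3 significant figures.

k = Gd⁴/(8D³N_a) = (42.2×10³)(4.9⁴)/(8·38.0³·6) = 9.2364 N/mm
N_t = 8; L_s = 4.9·8 = 39.2 mm; δ_solid = L₀ − L_s = 91.1 − 39.2 = 51.9 mm
δ = F/k = 394/9.2364 = 42.657 mm
δ < δ_solid → spring does not go solid

NO, δ = 42.7 mm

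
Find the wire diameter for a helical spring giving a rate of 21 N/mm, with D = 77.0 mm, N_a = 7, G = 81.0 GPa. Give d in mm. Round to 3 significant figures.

9.02 mm

d = (8D³N_a·k / G)^(1/4) = (8·77.0³·7·21 / (81.0×10³))^0.25
  = (6628.2)^0.25 = 9.0230 mm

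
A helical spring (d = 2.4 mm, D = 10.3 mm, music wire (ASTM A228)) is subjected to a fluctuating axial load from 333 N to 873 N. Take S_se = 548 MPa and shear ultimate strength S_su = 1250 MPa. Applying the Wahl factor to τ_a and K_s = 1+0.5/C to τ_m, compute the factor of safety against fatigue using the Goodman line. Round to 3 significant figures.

C = D/d = 10.3/2.4 = 4.2917; K_W = (4C−1)/(4C−4)+0.615/C = 1.3711; K_s = 1+0.5/C = 1.1165
F_a = (F_max−F_min)/2 = 270 N; F_m = (F_max+F_min)/2 = 603 N
τ_a = K_W·8F_aD/(πd³) = 1.3711 × 512.28 = 702.41 MPa
τ_m = K_s·8F_mD/(πd³) = 1.1165 × 1144.1 = 1277.4 MPa
Goodman: 1/n_f = τ_a/S_se + τ_m/S_su = 702.41/548 + 1277.4/1250 = 1.28177 + 1.02191 = 2.3037
n_f = 1/2.3037 = 0.4341

0.434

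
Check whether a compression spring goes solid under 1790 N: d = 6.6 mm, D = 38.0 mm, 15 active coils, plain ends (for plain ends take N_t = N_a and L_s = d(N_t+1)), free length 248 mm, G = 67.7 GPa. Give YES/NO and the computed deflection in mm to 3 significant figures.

NO, δ = 91.8 mm

k = Gd⁴/(8D³N_a) = (67.7×10³)(6.6⁴)/(8·38.0³·15) = 19.509 N/mm
N_t = 15; L_s = 6.6·16 = 105.6 mm; δ_solid = L₀ − L_s = 248 − 105.6 = 142.4 mm
δ = F/k = 1790/19.509 = 91.753 mm
δ < δ_solid → spring does not go solid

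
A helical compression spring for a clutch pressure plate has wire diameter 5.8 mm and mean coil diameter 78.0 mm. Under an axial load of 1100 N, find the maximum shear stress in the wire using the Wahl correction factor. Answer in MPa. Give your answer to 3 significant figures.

1240 MPa

Spring index C = D/d = 78.0/5.8 = 13.4483
K_W = (4C−1)/(4C−4) + 0.615/C = 52.793/49.793 + 0.0457 = 1.1060
τ₀ = 8FD/(πd³) = 8·1100·78.0/(π·5.8³) = 686400/612.96 = 1119.8 MPa
τ_max = K·τ₀ = 1.1060 × 1119.8 = 1238.5 MPa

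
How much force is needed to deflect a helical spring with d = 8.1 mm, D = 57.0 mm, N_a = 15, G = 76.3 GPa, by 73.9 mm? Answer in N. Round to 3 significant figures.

k = Gd⁴/(8D³N_a) = (76.3×10³)(8.1⁴)/(8·57.0³·15) = 14.779 N/mm
F = k·δ = 14.779 × 73.9 = 1092.2 N

1090 N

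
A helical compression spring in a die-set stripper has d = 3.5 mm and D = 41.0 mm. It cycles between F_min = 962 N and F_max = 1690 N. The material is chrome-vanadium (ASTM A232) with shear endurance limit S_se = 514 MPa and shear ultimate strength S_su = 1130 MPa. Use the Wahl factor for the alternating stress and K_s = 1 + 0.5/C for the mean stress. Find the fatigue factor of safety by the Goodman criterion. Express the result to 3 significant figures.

C = D/d = 41.0/3.5 = 11.7143; K_W = (4C−1)/(4C−4)+0.615/C = 1.1225; K_s = 1+0.5/C = 1.0427
F_a = (F_max−F_min)/2 = 364 N; F_m = (F_max+F_min)/2 = 1326 N
τ_a = K_W·8F_aD/(πd³) = 1.1225 × 886.38 = 994.96 MPa
τ_m = K_s·8F_mD/(πd³) = 1.0427 × 3229 = 3366.8 MPa
Goodman: 1/n_f = τ_a/S_se + τ_m/S_su = 994.96/514 + 3366.8/1130 = 1.93573 + 2.97946 = 4.9152
n_f = 1/4.9152 = 0.2035

0.203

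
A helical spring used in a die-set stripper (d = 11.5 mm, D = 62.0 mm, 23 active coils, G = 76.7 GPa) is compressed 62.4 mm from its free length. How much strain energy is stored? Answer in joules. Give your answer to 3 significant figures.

k = Gd⁴/(8D³N_a) = (76.7×10³)(11.5⁴)/(8·62.0³·23) = 30.591 N/mm
U = ½kδ² = 0.5 × 30.591 × 62.4² = 59557 N·mm = 59.557 J

59.6 J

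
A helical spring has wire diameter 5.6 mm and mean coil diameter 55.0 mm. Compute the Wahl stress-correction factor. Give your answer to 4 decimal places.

C = D/d = 55.0/5.6 = 9.8214
K_W = (4C−1)/(4C−4) + 0.615/C = 38.286/35.286 + 0.0626 = 1.1476

1.1476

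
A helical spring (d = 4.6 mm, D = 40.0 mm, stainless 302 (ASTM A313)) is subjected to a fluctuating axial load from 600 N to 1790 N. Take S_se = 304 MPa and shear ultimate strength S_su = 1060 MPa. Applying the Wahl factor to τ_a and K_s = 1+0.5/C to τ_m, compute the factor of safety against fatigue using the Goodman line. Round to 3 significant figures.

0.275

C = D/d = 40.0/4.6 = 8.6957; K_W = (4C−1)/(4C−4)+0.615/C = 1.1682; K_s = 1+0.5/C = 1.0575
F_a = (F_max−F_min)/2 = 595 N; F_m = (F_max+F_min)/2 = 1195 N
τ_a = K_W·8F_aD/(πd³) = 1.1682 × 622.65 = 727.37 MPa
τ_m = K_s·8F_mD/(πd³) = 1.0575 × 1250.5 = 1322.4 MPa
Goodman: 1/n_f = τ_a/S_se + τ_m/S_su = 727.37/304 + 1322.4/1060 = 2.39266 + 1.24758 = 3.6402
n_f = 1/3.6402 = 0.2747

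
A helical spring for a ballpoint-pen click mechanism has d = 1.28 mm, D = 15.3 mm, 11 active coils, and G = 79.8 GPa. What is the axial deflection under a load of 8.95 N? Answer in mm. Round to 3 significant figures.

13.2 mm

k = Gd⁴/(8D³N_a) = (79.8×10³)(1.28⁴)/(8·15.3³·11) = 0.67965 N/mm
δ = F/k = 8.95 / 0.67965 = 13.169 mm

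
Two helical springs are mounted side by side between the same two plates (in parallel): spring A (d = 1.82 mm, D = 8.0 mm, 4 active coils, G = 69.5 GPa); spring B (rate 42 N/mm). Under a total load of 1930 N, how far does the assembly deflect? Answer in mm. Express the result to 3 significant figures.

k_A = Gd⁴/(8D³N_a) = (69.5×10³)(1.82⁴)/(8·8.0³·4) = 46.543 N/mm
Parallel: k_eq = 46.543 + 42 = 88.543 N/mm
δ = F/k_eq = 1930/88.543 = 21.797 mm

21.8 mm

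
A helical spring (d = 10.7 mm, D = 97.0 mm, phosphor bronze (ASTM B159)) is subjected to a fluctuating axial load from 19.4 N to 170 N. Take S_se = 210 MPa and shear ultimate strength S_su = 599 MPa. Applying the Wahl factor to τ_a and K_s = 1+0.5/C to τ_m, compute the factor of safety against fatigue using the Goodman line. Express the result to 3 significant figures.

C = D/d = 97.0/10.7 = 9.0654; K_W = (4C−1)/(4C−4)+0.615/C = 1.1608; K_s = 1+0.5/C = 1.0552
F_a = (F_max−F_min)/2 = 75.3 N; F_m = (F_max+F_min)/2 = 94.7 N
τ_a = K_W·8F_aD/(πd³) = 1.1608 × 15.183 = 17.625 MPa
τ_m = K_s·8F_mD/(πd³) = 1.0552 × 19.095 = 20.148 MPa
Goodman: 1/n_f = τ_a/S_se + τ_m/S_su = 17.625/210 + 20.148/599 = 0.08393 + 0.03364 = 0.11756
n_f = 1/0.11756 = 8.506

8.51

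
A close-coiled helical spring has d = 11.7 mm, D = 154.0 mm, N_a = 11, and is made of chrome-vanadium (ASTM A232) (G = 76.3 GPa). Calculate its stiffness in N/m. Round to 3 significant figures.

4450 N/m

k = Gd⁴/(8D³N_a) = (76.3×10³ × 11.7⁴) / (8 × 154.0³ × 11)
  = 1.42978e+09 / 3.21399e+08 = 4.4486 N/mm = 4448.6 N/m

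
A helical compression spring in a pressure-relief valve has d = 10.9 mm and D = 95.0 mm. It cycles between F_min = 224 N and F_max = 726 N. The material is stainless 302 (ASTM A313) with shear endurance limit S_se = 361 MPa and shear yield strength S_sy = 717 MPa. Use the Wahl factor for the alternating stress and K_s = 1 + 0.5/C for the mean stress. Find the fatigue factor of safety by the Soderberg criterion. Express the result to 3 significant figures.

3.54

C = D/d = 95.0/10.9 = 8.7156; K_W = (4C−1)/(4C−4)+0.615/C = 1.1678; K_s = 1+0.5/C = 1.0574
F_a = (F_max−F_min)/2 = 251 N; F_m = (F_max+F_min)/2 = 475 N
τ_a = K_W·8F_aD/(πd³) = 1.1678 × 46.888 = 54.754 MPa
τ_m = K_s·8F_mD/(πd³) = 1.0574 × 88.732 = 93.822 MPa
Soderberg: 1/n_f = τ_a/S_se + τ_m/S_sy = 54.754/361 + 93.822/717 = 0.15167 + 0.13085 = 0.28253
n_f = 1/0.28253 = 3.539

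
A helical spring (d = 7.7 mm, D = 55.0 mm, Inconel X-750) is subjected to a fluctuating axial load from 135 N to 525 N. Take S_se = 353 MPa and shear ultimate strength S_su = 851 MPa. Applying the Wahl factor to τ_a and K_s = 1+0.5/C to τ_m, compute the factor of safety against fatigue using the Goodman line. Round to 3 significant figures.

3.01

C = D/d = 55.0/7.7 = 7.1429; K_W = (4C−1)/(4C−4)+0.615/C = 1.2082; K_s = 1+0.5/C = 1.0700
F_a = (F_max−F_min)/2 = 195 N; F_m = (F_max+F_min)/2 = 330 N
τ_a = K_W·8F_aD/(πd³) = 1.2082 × 59.823 = 72.277 MPa
τ_m = K_s·8F_mD/(πd³) = 1.0700 × 101.24 = 108.32 MPa
Goodman: 1/n_f = τ_a/S_se + τ_m/S_su = 72.277/353 + 108.32/851 = 0.20475 + 0.12729 = 0.33204
n_f = 1/0.33204 = 3.012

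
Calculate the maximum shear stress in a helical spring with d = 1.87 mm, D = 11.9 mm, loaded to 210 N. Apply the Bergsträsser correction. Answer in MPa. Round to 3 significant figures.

Spring index C = D/d = 11.9/1.87 = 6.3636
K_B = (4C+2)/(4C−3) = 27.455/22.455 = 1.2227
τ₀ = 8FD/(πd³) = 8·210·11.9/(π·1.87³) = 19992/20.544 = 973.15 MPa
τ_max = K·τ₀ = 1.2227 × 973.15 = 1189.8 MPa

1190 MPa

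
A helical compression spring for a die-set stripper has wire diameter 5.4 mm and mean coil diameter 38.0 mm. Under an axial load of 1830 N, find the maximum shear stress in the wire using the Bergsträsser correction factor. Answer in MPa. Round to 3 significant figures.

Spring index C = D/d = 38.0/5.4 = 7.0370
K_B = (4C+2)/(4C−3) = 30.148/25.148 = 1.1988
τ₀ = 8FD/(πd³) = 8·1830·38.0/(π·5.4³) = 556320/494.69 = 1124.6 MPa
τ_max = K·τ₀ = 1.1988 × 1124.6 = 1348.2 MPa

1350 MPa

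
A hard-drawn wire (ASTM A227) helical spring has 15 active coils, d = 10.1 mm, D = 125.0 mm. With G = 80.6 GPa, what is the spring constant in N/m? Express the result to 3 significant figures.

k = Gd⁴/(8D³N_a) = (80.6×10³ × 10.1⁴) / (8 × 125.0³ × 15)
  = 8.38727e+08 / 2.34375e+08 = 3.5786 N/mm = 3578.6 N/m

3580 N/m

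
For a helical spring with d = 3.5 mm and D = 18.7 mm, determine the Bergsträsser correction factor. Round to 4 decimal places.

1.2722

C = D/d = 18.7/3.5 = 5.3429
K_B = (4C+2)/(4C−3) = 23.371/18.371 = 1.2722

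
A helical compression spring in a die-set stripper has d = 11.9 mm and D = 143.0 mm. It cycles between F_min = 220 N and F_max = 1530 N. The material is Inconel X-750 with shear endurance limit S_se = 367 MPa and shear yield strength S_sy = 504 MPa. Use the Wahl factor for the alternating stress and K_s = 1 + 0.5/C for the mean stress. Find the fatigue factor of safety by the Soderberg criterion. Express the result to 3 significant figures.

C = D/d = 143.0/11.9 = 12.0168; K_W = (4C−1)/(4C−4)+0.615/C = 1.1193; K_s = 1+0.5/C = 1.0416
F_a = (F_max−F_min)/2 = 655 N; F_m = (F_max+F_min)/2 = 875 N
τ_a = K_W·8F_aD/(πd³) = 1.1193 × 141.54 = 158.42 MPa
τ_m = K_s·8F_mD/(πd³) = 1.0416 × 189.08 = 196.95 MPa
Soderberg: 1/n_f = τ_a/S_se + τ_m/S_sy = 158.42/367 + 196.95/504 = 0.43166 + 0.39077 = 0.82242
n_f = 1/0.82242 = 1.216

1.22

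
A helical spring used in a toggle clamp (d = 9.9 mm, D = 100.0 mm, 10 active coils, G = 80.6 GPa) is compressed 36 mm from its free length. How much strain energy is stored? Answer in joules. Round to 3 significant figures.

6.27 J

k = Gd⁴/(8D³N_a) = (80.6×10³)(9.9⁴)/(8·100.0³·10) = 9.678 N/mm
U = ½kδ² = 0.5 × 9.678 × 36² = 6271.3 N·mm = 6.2713 J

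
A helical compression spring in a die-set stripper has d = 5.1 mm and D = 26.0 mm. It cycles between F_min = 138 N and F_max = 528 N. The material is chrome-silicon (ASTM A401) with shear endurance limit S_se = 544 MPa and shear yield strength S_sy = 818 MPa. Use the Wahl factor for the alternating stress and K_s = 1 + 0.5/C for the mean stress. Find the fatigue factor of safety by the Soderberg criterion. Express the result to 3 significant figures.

C = D/d = 26.0/5.1 = 5.0980; K_W = (4C−1)/(4C−4)+0.615/C = 1.3036; K_s = 1+0.5/C = 1.0981
F_a = (F_max−F_min)/2 = 195 N; F_m = (F_max+F_min)/2 = 333 N
τ_a = K_W·8F_aD/(πd³) = 1.3036 × 97.328 = 126.88 MPa
τ_m = K_s·8F_mD/(πd³) = 1.0981 × 166.21 = 182.51 MPa
Soderberg: 1/n_f = τ_a/S_se + τ_m/S_sy = 126.88/544 + 182.51/818 = 0.23324 + 0.22311 = 0.45635
n_f = 1/0.45635 = 2.191

2.19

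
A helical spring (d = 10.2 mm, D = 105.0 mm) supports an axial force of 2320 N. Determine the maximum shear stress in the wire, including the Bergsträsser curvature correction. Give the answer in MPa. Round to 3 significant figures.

Spring index C = D/d = 105.0/10.2 = 10.2941
K_B = (4C+2)/(4C−3) = 43.176/38.176 = 1.1310
τ₀ = 8FD/(πd³) = 8·2320·105.0/(π·10.2³) = 1.9488e+06/3333.9 = 584.54 MPa
τ_max = K·τ₀ = 1.1310 × 584.54 = 661.1 MPa

661 MPa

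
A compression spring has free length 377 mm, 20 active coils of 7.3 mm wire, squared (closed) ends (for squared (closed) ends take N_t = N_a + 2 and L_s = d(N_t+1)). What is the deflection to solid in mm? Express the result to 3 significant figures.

209 mm

N_t = 22; L_s = 7.3·23 = 167.9 mm
δ_solid = L₀ − L_s = 377 − 167.9 = 209.1 mm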